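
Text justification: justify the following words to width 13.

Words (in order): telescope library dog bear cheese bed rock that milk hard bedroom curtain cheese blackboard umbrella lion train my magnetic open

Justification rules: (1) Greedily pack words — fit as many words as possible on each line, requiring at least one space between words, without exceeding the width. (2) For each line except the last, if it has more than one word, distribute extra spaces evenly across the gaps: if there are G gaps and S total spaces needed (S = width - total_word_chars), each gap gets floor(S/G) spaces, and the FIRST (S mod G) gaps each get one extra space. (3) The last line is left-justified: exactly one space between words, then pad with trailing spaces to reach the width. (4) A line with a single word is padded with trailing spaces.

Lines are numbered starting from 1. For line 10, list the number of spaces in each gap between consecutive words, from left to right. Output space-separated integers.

Line 1: ['telescope'] (min_width=9, slack=4)
Line 2: ['library', 'dog'] (min_width=11, slack=2)
Line 3: ['bear', 'cheese'] (min_width=11, slack=2)
Line 4: ['bed', 'rock', 'that'] (min_width=13, slack=0)
Line 5: ['milk', 'hard'] (min_width=9, slack=4)
Line 6: ['bedroom'] (min_width=7, slack=6)
Line 7: ['curtain'] (min_width=7, slack=6)
Line 8: ['cheese'] (min_width=6, slack=7)
Line 9: ['blackboard'] (min_width=10, slack=3)
Line 10: ['umbrella', 'lion'] (min_width=13, slack=0)
Line 11: ['train', 'my'] (min_width=8, slack=5)
Line 12: ['magnetic', 'open'] (min_width=13, slack=0)

Answer: 1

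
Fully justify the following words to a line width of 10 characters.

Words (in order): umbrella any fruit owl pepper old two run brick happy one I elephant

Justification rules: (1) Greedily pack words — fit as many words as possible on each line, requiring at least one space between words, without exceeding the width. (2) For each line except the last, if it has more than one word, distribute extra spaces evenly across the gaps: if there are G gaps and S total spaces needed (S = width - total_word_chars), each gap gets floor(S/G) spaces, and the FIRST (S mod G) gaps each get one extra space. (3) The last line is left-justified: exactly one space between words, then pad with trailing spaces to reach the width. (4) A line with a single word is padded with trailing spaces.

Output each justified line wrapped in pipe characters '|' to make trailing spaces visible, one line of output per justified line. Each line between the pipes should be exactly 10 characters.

Line 1: ['umbrella'] (min_width=8, slack=2)
Line 2: ['any', 'fruit'] (min_width=9, slack=1)
Line 3: ['owl', 'pepper'] (min_width=10, slack=0)
Line 4: ['old', 'two'] (min_width=7, slack=3)
Line 5: ['run', 'brick'] (min_width=9, slack=1)
Line 6: ['happy', 'one'] (min_width=9, slack=1)
Line 7: ['I', 'elephant'] (min_width=10, slack=0)

Answer: |umbrella  |
|any  fruit|
|owl pepper|
|old    two|
|run  brick|
|happy  one|
|I elephant|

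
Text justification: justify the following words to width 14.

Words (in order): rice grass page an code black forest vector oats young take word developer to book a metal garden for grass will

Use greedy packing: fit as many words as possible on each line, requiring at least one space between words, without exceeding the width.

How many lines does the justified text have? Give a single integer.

Answer: 9

Derivation:
Line 1: ['rice', 'grass'] (min_width=10, slack=4)
Line 2: ['page', 'an', 'code'] (min_width=12, slack=2)
Line 3: ['black', 'forest'] (min_width=12, slack=2)
Line 4: ['vector', 'oats'] (min_width=11, slack=3)
Line 5: ['young', 'take'] (min_width=10, slack=4)
Line 6: ['word', 'developer'] (min_width=14, slack=0)
Line 7: ['to', 'book', 'a'] (min_width=9, slack=5)
Line 8: ['metal', 'garden'] (min_width=12, slack=2)
Line 9: ['for', 'grass', 'will'] (min_width=14, slack=0)
Total lines: 9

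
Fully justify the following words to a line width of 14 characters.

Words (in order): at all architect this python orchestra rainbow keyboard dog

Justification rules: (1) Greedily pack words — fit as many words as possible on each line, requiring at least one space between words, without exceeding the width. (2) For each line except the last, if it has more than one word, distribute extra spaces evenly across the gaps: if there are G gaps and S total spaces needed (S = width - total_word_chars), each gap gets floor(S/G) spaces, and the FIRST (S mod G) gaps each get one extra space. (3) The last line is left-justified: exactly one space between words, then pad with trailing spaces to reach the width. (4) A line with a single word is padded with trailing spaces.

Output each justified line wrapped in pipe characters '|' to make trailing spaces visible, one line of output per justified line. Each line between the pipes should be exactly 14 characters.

Answer: |at         all|
|architect this|
|python        |
|orchestra     |
|rainbow       |
|keyboard dog  |

Derivation:
Line 1: ['at', 'all'] (min_width=6, slack=8)
Line 2: ['architect', 'this'] (min_width=14, slack=0)
Line 3: ['python'] (min_width=6, slack=8)
Line 4: ['orchestra'] (min_width=9, slack=5)
Line 5: ['rainbow'] (min_width=7, slack=7)
Line 6: ['keyboard', 'dog'] (min_width=12, slack=2)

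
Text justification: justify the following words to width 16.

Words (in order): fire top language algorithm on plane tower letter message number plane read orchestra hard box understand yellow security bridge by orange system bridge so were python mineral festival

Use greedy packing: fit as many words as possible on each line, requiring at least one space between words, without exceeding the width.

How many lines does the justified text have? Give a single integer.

Answer: 14

Derivation:
Line 1: ['fire', 'top'] (min_width=8, slack=8)
Line 2: ['language'] (min_width=8, slack=8)
Line 3: ['algorithm', 'on'] (min_width=12, slack=4)
Line 4: ['plane', 'tower'] (min_width=11, slack=5)
Line 5: ['letter', 'message'] (min_width=14, slack=2)
Line 6: ['number', 'plane'] (min_width=12, slack=4)
Line 7: ['read', 'orchestra'] (min_width=14, slack=2)
Line 8: ['hard', 'box'] (min_width=8, slack=8)
Line 9: ['understand'] (min_width=10, slack=6)
Line 10: ['yellow', 'security'] (min_width=15, slack=1)
Line 11: ['bridge', 'by', 'orange'] (min_width=16, slack=0)
Line 12: ['system', 'bridge', 'so'] (min_width=16, slack=0)
Line 13: ['were', 'python'] (min_width=11, slack=5)
Line 14: ['mineral', 'festival'] (min_width=16, slack=0)
Total lines: 14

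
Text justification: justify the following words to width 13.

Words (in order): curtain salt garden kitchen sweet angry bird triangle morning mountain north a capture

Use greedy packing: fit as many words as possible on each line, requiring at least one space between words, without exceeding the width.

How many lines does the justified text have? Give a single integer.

Line 1: ['curtain', 'salt'] (min_width=12, slack=1)
Line 2: ['garden'] (min_width=6, slack=7)
Line 3: ['kitchen', 'sweet'] (min_width=13, slack=0)
Line 4: ['angry', 'bird'] (min_width=10, slack=3)
Line 5: ['triangle'] (min_width=8, slack=5)
Line 6: ['morning'] (min_width=7, slack=6)
Line 7: ['mountain'] (min_width=8, slack=5)
Line 8: ['north', 'a'] (min_width=7, slack=6)
Line 9: ['capture'] (min_width=7, slack=6)
Total lines: 9

Answer: 9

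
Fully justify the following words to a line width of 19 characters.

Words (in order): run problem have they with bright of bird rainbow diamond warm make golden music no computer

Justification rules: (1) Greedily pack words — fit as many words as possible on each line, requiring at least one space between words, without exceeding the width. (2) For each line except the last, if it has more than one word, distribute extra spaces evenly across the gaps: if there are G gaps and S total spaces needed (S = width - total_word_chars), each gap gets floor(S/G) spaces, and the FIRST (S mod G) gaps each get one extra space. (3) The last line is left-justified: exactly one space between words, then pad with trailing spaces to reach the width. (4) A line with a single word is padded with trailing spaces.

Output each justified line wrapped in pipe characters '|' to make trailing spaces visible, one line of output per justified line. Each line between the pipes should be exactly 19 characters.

Answer: |run   problem  have|
|they with bright of|
|bird        rainbow|
|diamond  warm  make|
|golden   music   no|
|computer           |

Derivation:
Line 1: ['run', 'problem', 'have'] (min_width=16, slack=3)
Line 2: ['they', 'with', 'bright', 'of'] (min_width=19, slack=0)
Line 3: ['bird', 'rainbow'] (min_width=12, slack=7)
Line 4: ['diamond', 'warm', 'make'] (min_width=17, slack=2)
Line 5: ['golden', 'music', 'no'] (min_width=15, slack=4)
Line 6: ['computer'] (min_width=8, slack=11)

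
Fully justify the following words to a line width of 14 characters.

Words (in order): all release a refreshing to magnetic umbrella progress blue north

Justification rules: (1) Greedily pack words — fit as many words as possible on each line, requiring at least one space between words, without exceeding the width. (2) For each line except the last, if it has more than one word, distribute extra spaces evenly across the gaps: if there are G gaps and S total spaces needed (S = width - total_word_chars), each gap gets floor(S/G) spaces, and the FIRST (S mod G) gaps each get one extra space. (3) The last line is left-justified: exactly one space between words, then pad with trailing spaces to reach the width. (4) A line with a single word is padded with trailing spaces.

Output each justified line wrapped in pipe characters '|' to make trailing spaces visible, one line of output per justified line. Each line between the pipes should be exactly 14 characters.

Line 1: ['all', 'release', 'a'] (min_width=13, slack=1)
Line 2: ['refreshing', 'to'] (min_width=13, slack=1)
Line 3: ['magnetic'] (min_width=8, slack=6)
Line 4: ['umbrella'] (min_width=8, slack=6)
Line 5: ['progress', 'blue'] (min_width=13, slack=1)
Line 6: ['north'] (min_width=5, slack=9)

Answer: |all  release a|
|refreshing  to|
|magnetic      |
|umbrella      |
|progress  blue|
|north         |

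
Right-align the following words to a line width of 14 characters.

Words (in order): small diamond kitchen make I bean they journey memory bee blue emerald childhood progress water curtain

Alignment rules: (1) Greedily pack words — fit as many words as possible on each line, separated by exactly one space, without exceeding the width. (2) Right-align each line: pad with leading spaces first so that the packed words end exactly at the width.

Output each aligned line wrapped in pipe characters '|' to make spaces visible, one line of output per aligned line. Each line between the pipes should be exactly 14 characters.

Line 1: ['small', 'diamond'] (min_width=13, slack=1)
Line 2: ['kitchen', 'make', 'I'] (min_width=14, slack=0)
Line 3: ['bean', 'they'] (min_width=9, slack=5)
Line 4: ['journey', 'memory'] (min_width=14, slack=0)
Line 5: ['bee', 'blue'] (min_width=8, slack=6)
Line 6: ['emerald'] (min_width=7, slack=7)
Line 7: ['childhood'] (min_width=9, slack=5)
Line 8: ['progress', 'water'] (min_width=14, slack=0)
Line 9: ['curtain'] (min_width=7, slack=7)

Answer: | small diamond|
|kitchen make I|
|     bean they|
|journey memory|
|      bee blue|
|       emerald|
|     childhood|
|progress water|
|       curtain|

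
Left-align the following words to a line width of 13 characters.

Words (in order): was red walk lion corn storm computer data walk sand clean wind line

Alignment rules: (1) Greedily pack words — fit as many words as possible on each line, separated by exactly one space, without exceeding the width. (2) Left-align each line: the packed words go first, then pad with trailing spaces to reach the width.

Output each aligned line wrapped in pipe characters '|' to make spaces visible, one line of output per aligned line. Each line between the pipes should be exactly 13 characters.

Answer: |was red walk |
|lion corn    |
|storm        |
|computer data|
|walk sand    |
|clean wind   |
|line         |

Derivation:
Line 1: ['was', 'red', 'walk'] (min_width=12, slack=1)
Line 2: ['lion', 'corn'] (min_width=9, slack=4)
Line 3: ['storm'] (min_width=5, slack=8)
Line 4: ['computer', 'data'] (min_width=13, slack=0)
Line 5: ['walk', 'sand'] (min_width=9, slack=4)
Line 6: ['clean', 'wind'] (min_width=10, slack=3)
Line 7: ['line'] (min_width=4, slack=9)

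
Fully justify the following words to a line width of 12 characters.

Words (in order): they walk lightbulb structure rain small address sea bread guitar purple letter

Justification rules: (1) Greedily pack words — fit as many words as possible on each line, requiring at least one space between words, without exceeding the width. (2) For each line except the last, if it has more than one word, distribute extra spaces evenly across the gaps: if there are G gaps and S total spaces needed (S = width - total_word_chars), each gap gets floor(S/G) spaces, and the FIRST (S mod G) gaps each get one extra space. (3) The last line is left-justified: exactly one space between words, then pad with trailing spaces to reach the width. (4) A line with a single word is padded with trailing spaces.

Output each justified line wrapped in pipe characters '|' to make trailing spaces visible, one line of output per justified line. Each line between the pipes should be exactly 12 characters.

Answer: |they    walk|
|lightbulb   |
|structure   |
|rain   small|
|address  sea|
|bread guitar|
|purple      |
|letter      |

Derivation:
Line 1: ['they', 'walk'] (min_width=9, slack=3)
Line 2: ['lightbulb'] (min_width=9, slack=3)
Line 3: ['structure'] (min_width=9, slack=3)
Line 4: ['rain', 'small'] (min_width=10, slack=2)
Line 5: ['address', 'sea'] (min_width=11, slack=1)
Line 6: ['bread', 'guitar'] (min_width=12, slack=0)
Line 7: ['purple'] (min_width=6, slack=6)
Line 8: ['letter'] (min_width=6, slack=6)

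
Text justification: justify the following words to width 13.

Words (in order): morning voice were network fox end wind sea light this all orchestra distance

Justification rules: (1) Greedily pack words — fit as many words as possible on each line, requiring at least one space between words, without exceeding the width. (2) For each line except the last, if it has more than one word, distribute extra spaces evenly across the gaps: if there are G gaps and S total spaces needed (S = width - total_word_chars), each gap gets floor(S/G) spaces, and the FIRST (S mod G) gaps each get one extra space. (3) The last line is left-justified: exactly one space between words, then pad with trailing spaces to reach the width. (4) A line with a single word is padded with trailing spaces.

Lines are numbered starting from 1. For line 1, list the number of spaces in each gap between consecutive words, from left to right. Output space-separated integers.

Line 1: ['morning', 'voice'] (min_width=13, slack=0)
Line 2: ['were', 'network'] (min_width=12, slack=1)
Line 3: ['fox', 'end', 'wind'] (min_width=12, slack=1)
Line 4: ['sea', 'light'] (min_width=9, slack=4)
Line 5: ['this', 'all'] (min_width=8, slack=5)
Line 6: ['orchestra'] (min_width=9, slack=4)
Line 7: ['distance'] (min_width=8, slack=5)

Answer: 1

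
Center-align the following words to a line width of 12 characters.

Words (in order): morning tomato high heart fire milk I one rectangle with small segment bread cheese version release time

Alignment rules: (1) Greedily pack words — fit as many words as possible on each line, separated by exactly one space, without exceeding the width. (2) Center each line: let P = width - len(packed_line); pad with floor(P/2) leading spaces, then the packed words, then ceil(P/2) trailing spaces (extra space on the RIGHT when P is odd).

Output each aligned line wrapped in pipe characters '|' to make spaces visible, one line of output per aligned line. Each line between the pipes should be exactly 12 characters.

Line 1: ['morning'] (min_width=7, slack=5)
Line 2: ['tomato', 'high'] (min_width=11, slack=1)
Line 3: ['heart', 'fire'] (min_width=10, slack=2)
Line 4: ['milk', 'I', 'one'] (min_width=10, slack=2)
Line 5: ['rectangle'] (min_width=9, slack=3)
Line 6: ['with', 'small'] (min_width=10, slack=2)
Line 7: ['segment'] (min_width=7, slack=5)
Line 8: ['bread', 'cheese'] (min_width=12, slack=0)
Line 9: ['version'] (min_width=7, slack=5)
Line 10: ['release', 'time'] (min_width=12, slack=0)

Answer: |  morning   |
|tomato high |
| heart fire |
| milk I one |
| rectangle  |
| with small |
|  segment   |
|bread cheese|
|  version   |
|release time|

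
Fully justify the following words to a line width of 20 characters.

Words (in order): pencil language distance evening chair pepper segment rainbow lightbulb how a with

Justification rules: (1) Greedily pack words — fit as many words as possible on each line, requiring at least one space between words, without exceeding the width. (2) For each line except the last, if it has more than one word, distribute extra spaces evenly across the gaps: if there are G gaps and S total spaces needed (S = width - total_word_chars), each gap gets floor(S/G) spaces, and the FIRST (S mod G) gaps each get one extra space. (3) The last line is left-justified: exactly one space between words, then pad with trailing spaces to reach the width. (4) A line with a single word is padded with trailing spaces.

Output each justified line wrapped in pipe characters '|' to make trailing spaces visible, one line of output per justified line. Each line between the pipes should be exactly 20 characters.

Answer: |pencil      language|
|distance     evening|
|chair pepper segment|
|rainbow    lightbulb|
|how a with          |

Derivation:
Line 1: ['pencil', 'language'] (min_width=15, slack=5)
Line 2: ['distance', 'evening'] (min_width=16, slack=4)
Line 3: ['chair', 'pepper', 'segment'] (min_width=20, slack=0)
Line 4: ['rainbow', 'lightbulb'] (min_width=17, slack=3)
Line 5: ['how', 'a', 'with'] (min_width=10, slack=10)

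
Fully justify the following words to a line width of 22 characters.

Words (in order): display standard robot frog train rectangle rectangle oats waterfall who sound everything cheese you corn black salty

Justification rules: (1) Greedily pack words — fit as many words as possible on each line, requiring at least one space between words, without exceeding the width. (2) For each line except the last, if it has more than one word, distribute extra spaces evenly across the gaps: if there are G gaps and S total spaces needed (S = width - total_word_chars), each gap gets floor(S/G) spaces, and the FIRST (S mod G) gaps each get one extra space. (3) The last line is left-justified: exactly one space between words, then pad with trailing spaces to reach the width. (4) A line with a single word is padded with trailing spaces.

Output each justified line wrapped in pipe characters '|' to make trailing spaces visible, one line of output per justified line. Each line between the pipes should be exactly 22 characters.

Answer: |display standard robot|
|frog  train  rectangle|
|rectangle         oats|
|waterfall   who  sound|
|everything  cheese you|
|corn black salty      |

Derivation:
Line 1: ['display', 'standard', 'robot'] (min_width=22, slack=0)
Line 2: ['frog', 'train', 'rectangle'] (min_width=20, slack=2)
Line 3: ['rectangle', 'oats'] (min_width=14, slack=8)
Line 4: ['waterfall', 'who', 'sound'] (min_width=19, slack=3)
Line 5: ['everything', 'cheese', 'you'] (min_width=21, slack=1)
Line 6: ['corn', 'black', 'salty'] (min_width=16, slack=6)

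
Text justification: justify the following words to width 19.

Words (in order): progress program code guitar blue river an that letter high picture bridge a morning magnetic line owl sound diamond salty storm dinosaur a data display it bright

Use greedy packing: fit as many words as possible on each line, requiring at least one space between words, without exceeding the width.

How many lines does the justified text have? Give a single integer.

Answer: 10

Derivation:
Line 1: ['progress', 'program'] (min_width=16, slack=3)
Line 2: ['code', 'guitar', 'blue'] (min_width=16, slack=3)
Line 3: ['river', 'an', 'that'] (min_width=13, slack=6)
Line 4: ['letter', 'high', 'picture'] (min_width=19, slack=0)
Line 5: ['bridge', 'a', 'morning'] (min_width=16, slack=3)
Line 6: ['magnetic', 'line', 'owl'] (min_width=17, slack=2)
Line 7: ['sound', 'diamond', 'salty'] (min_width=19, slack=0)
Line 8: ['storm', 'dinosaur', 'a'] (min_width=16, slack=3)
Line 9: ['data', 'display', 'it'] (min_width=15, slack=4)
Line 10: ['bright'] (min_width=6, slack=13)
Total lines: 10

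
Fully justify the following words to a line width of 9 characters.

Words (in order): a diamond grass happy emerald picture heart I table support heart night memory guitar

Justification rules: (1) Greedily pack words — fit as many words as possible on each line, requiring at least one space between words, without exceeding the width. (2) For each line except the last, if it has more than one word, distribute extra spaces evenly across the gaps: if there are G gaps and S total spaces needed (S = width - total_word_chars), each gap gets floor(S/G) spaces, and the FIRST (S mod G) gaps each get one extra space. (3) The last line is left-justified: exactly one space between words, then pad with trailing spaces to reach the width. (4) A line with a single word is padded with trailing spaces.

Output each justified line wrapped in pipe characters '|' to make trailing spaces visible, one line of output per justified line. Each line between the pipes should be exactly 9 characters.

Line 1: ['a', 'diamond'] (min_width=9, slack=0)
Line 2: ['grass'] (min_width=5, slack=4)
Line 3: ['happy'] (min_width=5, slack=4)
Line 4: ['emerald'] (min_width=7, slack=2)
Line 5: ['picture'] (min_width=7, slack=2)
Line 6: ['heart', 'I'] (min_width=7, slack=2)
Line 7: ['table'] (min_width=5, slack=4)
Line 8: ['support'] (min_width=7, slack=2)
Line 9: ['heart'] (min_width=5, slack=4)
Line 10: ['night'] (min_width=5, slack=4)
Line 11: ['memory'] (min_width=6, slack=3)
Line 12: ['guitar'] (min_width=6, slack=3)

Answer: |a diamond|
|grass    |
|happy    |
|emerald  |
|picture  |
|heart   I|
|table    |
|support  |
|heart    |
|night    |
|memory   |
|guitar   |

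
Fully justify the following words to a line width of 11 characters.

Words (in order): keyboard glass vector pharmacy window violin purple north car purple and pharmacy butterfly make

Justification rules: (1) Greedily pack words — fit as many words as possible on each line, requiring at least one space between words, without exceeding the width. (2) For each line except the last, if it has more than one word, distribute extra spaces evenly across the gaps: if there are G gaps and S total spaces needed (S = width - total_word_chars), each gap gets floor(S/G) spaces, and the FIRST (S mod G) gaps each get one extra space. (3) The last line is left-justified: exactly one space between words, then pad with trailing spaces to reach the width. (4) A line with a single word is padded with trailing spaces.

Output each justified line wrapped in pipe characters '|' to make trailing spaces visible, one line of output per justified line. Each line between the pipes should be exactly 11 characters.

Line 1: ['keyboard'] (min_width=8, slack=3)
Line 2: ['glass'] (min_width=5, slack=6)
Line 3: ['vector'] (min_width=6, slack=5)
Line 4: ['pharmacy'] (min_width=8, slack=3)
Line 5: ['window'] (min_width=6, slack=5)
Line 6: ['violin'] (min_width=6, slack=5)
Line 7: ['purple'] (min_width=6, slack=5)
Line 8: ['north', 'car'] (min_width=9, slack=2)
Line 9: ['purple', 'and'] (min_width=10, slack=1)
Line 10: ['pharmacy'] (min_width=8, slack=3)
Line 11: ['butterfly'] (min_width=9, slack=2)
Line 12: ['make'] (min_width=4, slack=7)

Answer: |keyboard   |
|glass      |
|vector     |
|pharmacy   |
|window     |
|violin     |
|purple     |
|north   car|
|purple  and|
|pharmacy   |
|butterfly  |
|make       |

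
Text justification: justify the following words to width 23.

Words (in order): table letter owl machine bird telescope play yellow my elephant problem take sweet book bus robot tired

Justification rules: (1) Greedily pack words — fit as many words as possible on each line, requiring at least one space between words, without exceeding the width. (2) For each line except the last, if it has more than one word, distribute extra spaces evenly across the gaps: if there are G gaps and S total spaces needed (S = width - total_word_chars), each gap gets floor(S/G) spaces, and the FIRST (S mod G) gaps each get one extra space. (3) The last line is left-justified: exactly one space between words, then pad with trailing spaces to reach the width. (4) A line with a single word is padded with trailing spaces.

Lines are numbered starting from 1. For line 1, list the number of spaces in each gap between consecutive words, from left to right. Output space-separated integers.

Line 1: ['table', 'letter', 'owl'] (min_width=16, slack=7)
Line 2: ['machine', 'bird', 'telescope'] (min_width=22, slack=1)
Line 3: ['play', 'yellow', 'my', 'elephant'] (min_width=23, slack=0)
Line 4: ['problem', 'take', 'sweet', 'book'] (min_width=23, slack=0)
Line 5: ['bus', 'robot', 'tired'] (min_width=15, slack=8)

Answer: 5 4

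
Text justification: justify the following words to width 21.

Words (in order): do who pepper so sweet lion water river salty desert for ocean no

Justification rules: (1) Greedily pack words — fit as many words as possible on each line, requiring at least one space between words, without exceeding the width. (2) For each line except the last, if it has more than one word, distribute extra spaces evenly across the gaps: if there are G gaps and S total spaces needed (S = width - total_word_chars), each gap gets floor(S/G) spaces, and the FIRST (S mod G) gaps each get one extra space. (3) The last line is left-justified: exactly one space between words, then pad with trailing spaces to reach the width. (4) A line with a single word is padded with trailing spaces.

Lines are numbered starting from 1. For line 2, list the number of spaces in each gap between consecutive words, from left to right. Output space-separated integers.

Answer: 4 3

Derivation:
Line 1: ['do', 'who', 'pepper', 'so'] (min_width=16, slack=5)
Line 2: ['sweet', 'lion', 'water'] (min_width=16, slack=5)
Line 3: ['river', 'salty', 'desert'] (min_width=18, slack=3)
Line 4: ['for', 'ocean', 'no'] (min_width=12, slack=9)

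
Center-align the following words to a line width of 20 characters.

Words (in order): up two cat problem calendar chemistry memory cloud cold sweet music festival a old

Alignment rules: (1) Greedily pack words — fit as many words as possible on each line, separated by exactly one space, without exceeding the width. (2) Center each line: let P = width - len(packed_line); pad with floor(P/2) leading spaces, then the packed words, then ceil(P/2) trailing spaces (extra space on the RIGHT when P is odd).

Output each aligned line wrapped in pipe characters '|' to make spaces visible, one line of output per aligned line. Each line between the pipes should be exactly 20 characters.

Line 1: ['up', 'two', 'cat', 'problem'] (min_width=18, slack=2)
Line 2: ['calendar', 'chemistry'] (min_width=18, slack=2)
Line 3: ['memory', 'cloud', 'cold'] (min_width=17, slack=3)
Line 4: ['sweet', 'music', 'festival'] (min_width=20, slack=0)
Line 5: ['a', 'old'] (min_width=5, slack=15)

Answer: | up two cat problem |
| calendar chemistry |
| memory cloud cold  |
|sweet music festival|
|       a old        |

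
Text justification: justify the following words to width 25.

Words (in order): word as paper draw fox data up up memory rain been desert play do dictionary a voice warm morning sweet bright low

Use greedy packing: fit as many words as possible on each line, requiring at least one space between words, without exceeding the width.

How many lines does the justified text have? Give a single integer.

Line 1: ['word', 'as', 'paper', 'draw', 'fox'] (min_width=22, slack=3)
Line 2: ['data', 'up', 'up', 'memory', 'rain'] (min_width=22, slack=3)
Line 3: ['been', 'desert', 'play', 'do'] (min_width=19, slack=6)
Line 4: ['dictionary', 'a', 'voice', 'warm'] (min_width=23, slack=2)
Line 5: ['morning', 'sweet', 'bright', 'low'] (min_width=24, slack=1)
Total lines: 5

Answer: 5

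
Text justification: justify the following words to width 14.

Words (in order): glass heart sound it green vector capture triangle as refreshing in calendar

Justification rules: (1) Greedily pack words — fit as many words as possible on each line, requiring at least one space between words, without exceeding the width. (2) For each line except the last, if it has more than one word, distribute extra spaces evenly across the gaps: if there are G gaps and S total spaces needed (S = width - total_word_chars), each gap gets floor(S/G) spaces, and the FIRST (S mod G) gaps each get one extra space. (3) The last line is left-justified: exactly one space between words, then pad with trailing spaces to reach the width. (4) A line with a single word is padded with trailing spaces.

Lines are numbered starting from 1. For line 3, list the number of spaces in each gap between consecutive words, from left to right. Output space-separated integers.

Answer: 1

Derivation:
Line 1: ['glass', 'heart'] (min_width=11, slack=3)
Line 2: ['sound', 'it', 'green'] (min_width=14, slack=0)
Line 3: ['vector', 'capture'] (min_width=14, slack=0)
Line 4: ['triangle', 'as'] (min_width=11, slack=3)
Line 5: ['refreshing', 'in'] (min_width=13, slack=1)
Line 6: ['calendar'] (min_width=8, slack=6)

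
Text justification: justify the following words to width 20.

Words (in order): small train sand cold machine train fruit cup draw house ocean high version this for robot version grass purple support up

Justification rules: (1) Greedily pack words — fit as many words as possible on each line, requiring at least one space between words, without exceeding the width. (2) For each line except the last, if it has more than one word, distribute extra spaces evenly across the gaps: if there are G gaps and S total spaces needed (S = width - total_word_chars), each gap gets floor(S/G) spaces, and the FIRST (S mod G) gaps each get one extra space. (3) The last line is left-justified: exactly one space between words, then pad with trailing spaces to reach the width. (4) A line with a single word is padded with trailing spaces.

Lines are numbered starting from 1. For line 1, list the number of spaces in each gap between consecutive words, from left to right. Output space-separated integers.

Line 1: ['small', 'train', 'sand'] (min_width=16, slack=4)
Line 2: ['cold', 'machine', 'train'] (min_width=18, slack=2)
Line 3: ['fruit', 'cup', 'draw', 'house'] (min_width=20, slack=0)
Line 4: ['ocean', 'high', 'version'] (min_width=18, slack=2)
Line 5: ['this', 'for', 'robot'] (min_width=14, slack=6)
Line 6: ['version', 'grass', 'purple'] (min_width=20, slack=0)
Line 7: ['support', 'up'] (min_width=10, slack=10)

Answer: 3 3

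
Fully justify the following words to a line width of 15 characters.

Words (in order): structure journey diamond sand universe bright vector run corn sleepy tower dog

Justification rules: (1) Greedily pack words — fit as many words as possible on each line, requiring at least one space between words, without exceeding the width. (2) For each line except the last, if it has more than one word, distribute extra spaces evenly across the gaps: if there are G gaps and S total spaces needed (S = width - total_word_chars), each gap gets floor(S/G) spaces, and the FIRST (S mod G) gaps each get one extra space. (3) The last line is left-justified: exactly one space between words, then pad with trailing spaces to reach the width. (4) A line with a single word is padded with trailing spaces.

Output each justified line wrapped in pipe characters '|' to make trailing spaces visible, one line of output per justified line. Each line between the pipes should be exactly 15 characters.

Line 1: ['structure'] (min_width=9, slack=6)
Line 2: ['journey', 'diamond'] (min_width=15, slack=0)
Line 3: ['sand', 'universe'] (min_width=13, slack=2)
Line 4: ['bright', 'vector'] (min_width=13, slack=2)
Line 5: ['run', 'corn', 'sleepy'] (min_width=15, slack=0)
Line 6: ['tower', 'dog'] (min_width=9, slack=6)

Answer: |structure      |
|journey diamond|
|sand   universe|
|bright   vector|
|run corn sleepy|
|tower dog      |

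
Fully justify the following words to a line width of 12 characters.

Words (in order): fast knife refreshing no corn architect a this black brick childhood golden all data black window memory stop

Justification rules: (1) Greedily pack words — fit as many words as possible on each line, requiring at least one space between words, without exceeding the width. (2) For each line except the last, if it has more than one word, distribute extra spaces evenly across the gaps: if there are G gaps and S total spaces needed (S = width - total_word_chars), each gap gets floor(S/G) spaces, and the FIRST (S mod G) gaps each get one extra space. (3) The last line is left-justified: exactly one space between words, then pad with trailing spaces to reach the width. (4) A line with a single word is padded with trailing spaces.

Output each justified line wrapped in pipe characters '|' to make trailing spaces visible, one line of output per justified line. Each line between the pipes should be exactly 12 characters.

Answer: |fast   knife|
|refreshing  |
|no      corn|
|architect  a|
|this   black|
|brick       |
|childhood   |
|golden   all|
|data   black|
|window      |
|memory stop |

Derivation:
Line 1: ['fast', 'knife'] (min_width=10, slack=2)
Line 2: ['refreshing'] (min_width=10, slack=2)
Line 3: ['no', 'corn'] (min_width=7, slack=5)
Line 4: ['architect', 'a'] (min_width=11, slack=1)
Line 5: ['this', 'black'] (min_width=10, slack=2)
Line 6: ['brick'] (min_width=5, slack=7)
Line 7: ['childhood'] (min_width=9, slack=3)
Line 8: ['golden', 'all'] (min_width=10, slack=2)
Line 9: ['data', 'black'] (min_width=10, slack=2)
Line 10: ['window'] (min_width=6, slack=6)
Line 11: ['memory', 'stop'] (min_width=11, slack=1)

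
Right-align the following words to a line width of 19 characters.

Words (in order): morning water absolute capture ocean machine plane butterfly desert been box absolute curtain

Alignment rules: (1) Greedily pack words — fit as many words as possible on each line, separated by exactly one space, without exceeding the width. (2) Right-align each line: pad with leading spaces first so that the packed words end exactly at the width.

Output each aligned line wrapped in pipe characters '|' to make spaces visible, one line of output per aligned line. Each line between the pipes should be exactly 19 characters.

Line 1: ['morning', 'water'] (min_width=13, slack=6)
Line 2: ['absolute', 'capture'] (min_width=16, slack=3)
Line 3: ['ocean', 'machine', 'plane'] (min_width=19, slack=0)
Line 4: ['butterfly', 'desert'] (min_width=16, slack=3)
Line 5: ['been', 'box', 'absolute'] (min_width=17, slack=2)
Line 6: ['curtain'] (min_width=7, slack=12)

Answer: |      morning water|
|   absolute capture|
|ocean machine plane|
|   butterfly desert|
|  been box absolute|
|            curtain|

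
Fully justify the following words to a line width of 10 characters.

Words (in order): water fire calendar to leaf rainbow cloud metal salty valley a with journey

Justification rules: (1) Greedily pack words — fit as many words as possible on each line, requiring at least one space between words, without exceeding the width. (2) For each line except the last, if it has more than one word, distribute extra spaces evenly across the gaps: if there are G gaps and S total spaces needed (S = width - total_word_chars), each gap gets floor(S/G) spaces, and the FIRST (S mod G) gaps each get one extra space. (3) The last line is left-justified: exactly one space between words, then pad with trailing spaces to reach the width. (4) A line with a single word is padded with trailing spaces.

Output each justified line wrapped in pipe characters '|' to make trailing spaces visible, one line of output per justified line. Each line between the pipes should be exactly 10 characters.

Answer: |water fire|
|calendar  |
|to    leaf|
|rainbow   |
|cloud     |
|metal     |
|salty     |
|valley   a|
|with      |
|journey   |

Derivation:
Line 1: ['water', 'fire'] (min_width=10, slack=0)
Line 2: ['calendar'] (min_width=8, slack=2)
Line 3: ['to', 'leaf'] (min_width=7, slack=3)
Line 4: ['rainbow'] (min_width=7, slack=3)
Line 5: ['cloud'] (min_width=5, slack=5)
Line 6: ['metal'] (min_width=5, slack=5)
Line 7: ['salty'] (min_width=5, slack=5)
Line 8: ['valley', 'a'] (min_width=8, slack=2)
Line 9: ['with'] (min_width=4, slack=6)
Line 10: ['journey'] (min_width=7, slack=3)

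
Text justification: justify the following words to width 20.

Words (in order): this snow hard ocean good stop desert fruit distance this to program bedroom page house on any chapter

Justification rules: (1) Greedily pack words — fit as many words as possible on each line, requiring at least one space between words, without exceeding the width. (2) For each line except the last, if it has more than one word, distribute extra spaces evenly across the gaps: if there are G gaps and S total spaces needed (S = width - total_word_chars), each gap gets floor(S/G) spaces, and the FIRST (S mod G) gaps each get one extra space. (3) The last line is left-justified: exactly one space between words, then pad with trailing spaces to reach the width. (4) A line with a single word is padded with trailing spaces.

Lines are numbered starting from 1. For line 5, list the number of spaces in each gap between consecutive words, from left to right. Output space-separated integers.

Line 1: ['this', 'snow', 'hard', 'ocean'] (min_width=20, slack=0)
Line 2: ['good', 'stop', 'desert'] (min_width=16, slack=4)
Line 3: ['fruit', 'distance', 'this'] (min_width=19, slack=1)
Line 4: ['to', 'program', 'bedroom'] (min_width=18, slack=2)
Line 5: ['page', 'house', 'on', 'any'] (min_width=17, slack=3)
Line 6: ['chapter'] (min_width=7, slack=13)

Answer: 2 2 2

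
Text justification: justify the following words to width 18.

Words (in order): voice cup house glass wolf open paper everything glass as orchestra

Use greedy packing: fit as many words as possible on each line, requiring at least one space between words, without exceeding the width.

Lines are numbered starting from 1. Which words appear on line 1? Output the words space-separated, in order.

Line 1: ['voice', 'cup', 'house'] (min_width=15, slack=3)
Line 2: ['glass', 'wolf', 'open'] (min_width=15, slack=3)
Line 3: ['paper', 'everything'] (min_width=16, slack=2)
Line 4: ['glass', 'as', 'orchestra'] (min_width=18, slack=0)

Answer: voice cup house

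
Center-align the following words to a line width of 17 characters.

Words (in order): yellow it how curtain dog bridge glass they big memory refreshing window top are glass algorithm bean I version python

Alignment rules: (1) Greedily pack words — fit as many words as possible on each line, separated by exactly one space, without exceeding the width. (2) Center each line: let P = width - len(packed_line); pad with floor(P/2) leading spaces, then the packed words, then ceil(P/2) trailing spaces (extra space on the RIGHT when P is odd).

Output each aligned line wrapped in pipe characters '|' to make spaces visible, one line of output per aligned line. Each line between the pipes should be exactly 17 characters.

Line 1: ['yellow', 'it', 'how'] (min_width=13, slack=4)
Line 2: ['curtain', 'dog'] (min_width=11, slack=6)
Line 3: ['bridge', 'glass', 'they'] (min_width=17, slack=0)
Line 4: ['big', 'memory'] (min_width=10, slack=7)
Line 5: ['refreshing', 'window'] (min_width=17, slack=0)
Line 6: ['top', 'are', 'glass'] (min_width=13, slack=4)
Line 7: ['algorithm', 'bean', 'I'] (min_width=16, slack=1)
Line 8: ['version', 'python'] (min_width=14, slack=3)

Answer: |  yellow it how  |
|   curtain dog   |
|bridge glass they|
|   big memory    |
|refreshing window|
|  top are glass  |
|algorithm bean I |
| version python  |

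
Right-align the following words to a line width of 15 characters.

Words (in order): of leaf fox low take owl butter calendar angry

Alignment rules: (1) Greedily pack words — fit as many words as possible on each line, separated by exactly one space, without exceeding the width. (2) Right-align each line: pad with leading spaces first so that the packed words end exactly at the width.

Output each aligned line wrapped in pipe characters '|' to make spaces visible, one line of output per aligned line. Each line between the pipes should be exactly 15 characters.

Line 1: ['of', 'leaf', 'fox', 'low'] (min_width=15, slack=0)
Line 2: ['take', 'owl', 'butter'] (min_width=15, slack=0)
Line 3: ['calendar', 'angry'] (min_width=14, slack=1)

Answer: |of leaf fox low|
|take owl butter|
| calendar angry|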